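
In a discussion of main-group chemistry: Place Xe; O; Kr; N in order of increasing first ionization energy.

IE₁ increases left→right with effective nuclear charge and decreases top→bottom as the valence shell moves farther out.
Neither a single period nor a single group — weigh both effects.
O > Xe: period and group pull opposite ways; the down-group shift dominates (1314 vs 1170 kJ/mol).
Kr > O: the two effects oppose for this pair; the across-period effect wins (1351 vs 1314 kJ/mol).
N > Kr: period and group pull opposite ways; the down-group shift dominates (1402 vs 1351 kJ/mol).
Note the exception: N has a higher first ionization energy than O, contrary to the simple trend — pairing an electron in O's 2p⁴ costs repulsion energy, so O ionizes more easily than half-filled N (2p³).
Approximate values (kJ/mol): N 1402, O 1314, Kr 1351, Xe 1170.
So from lowest to highest: Xe < O < Kr < N.

Xe < O < Kr < N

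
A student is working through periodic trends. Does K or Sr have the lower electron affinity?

Sr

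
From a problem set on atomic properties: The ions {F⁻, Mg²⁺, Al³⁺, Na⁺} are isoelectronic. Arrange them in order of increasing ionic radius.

Al³⁺ < Mg²⁺ < Na⁺ < F⁻

All of these have 10 electrons, so size is governed by nuclear charge alone: the more protons, the stronger the pull on the same electron cloud, and the smaller the ion.
Nuclear charges: Al³⁺ (Z=13), Mg²⁺ (Z=12), Na⁺ (Z=11), F⁻ (Z=9).
Smallest to largest: Al³⁺ < Mg²⁺ < Na⁺ < F⁻.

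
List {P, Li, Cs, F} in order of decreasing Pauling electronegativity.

F > P > Li > Cs

Atoms toward the upper right of the periodic table pull bonding electrons most strongly.
Neither a single period nor a single group — weigh both effects.
Li > Cs: Li sits above Cs in group 1, so the down-group effect alone puts Li higher.
P > Li: the two effects oppose for this pair; the across-period effect wins (2.19 vs 0.98).
F > P: relative to P, both the across-period and down-group shifts push F's electronegativity up.
Approximate values (Pauling): Li 0.98, F 3.98, P 2.19, Cs 0.79.
So from highest to lowest: F > P > Li > Cs.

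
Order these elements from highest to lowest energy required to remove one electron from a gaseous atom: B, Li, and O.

O, B, Li

Li is in period 2, group 1; B is in period 2, group 13; O is in period 2, group 16.
IE₁ increases left→right with effective nuclear charge and decreases top→bottom as the valence shell moves farther out.
All lie in period 2, so first ionization energy increases left to right.
So from highest to lowest: O > B > Li.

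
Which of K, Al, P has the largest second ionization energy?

The second ionization energy removes an electron from the +1 ion. For each element: K⁺ is the bare [Ar] core; Al⁺ still has 2 valence electrons; P⁺ still has 4 valence electrons.
Pulling an electron out of a noble-gas core costs far more than removing a remaining valence electron, so K sits at the high end of IE_2.
Valence configurations: Al⁺ [Ne]3s², P⁺ [Ne]3s²3p².
The numbers (kJ/mol): K 3052, Al 1817, P 1907.
Hence IE_2: Al < P < K.

K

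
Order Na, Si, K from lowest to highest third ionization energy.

The third ionization energy removes an electron from the +2 ion. For each element: Na²⁺ is already 1 electron into the core; Si²⁺ still has 2 valence electrons; K²⁺ is already 1 electron into the core.
Breaking into a closed-shell core is much more expensive than removing a leftover valence electron — K and Na have the largest IE_3 here.
Approximate IE_3 values (kJ/mol): Na 6910, Si 3232, K 4420.
Overall IE_3 order: Si < K < Na.

Si < K < Na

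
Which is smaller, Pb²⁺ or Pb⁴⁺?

Both ions have Z = 82 protons, but Pb⁴⁺ has lost more electrons, so its remaining electrons feel a larger effective nuclear charge per electron and are pulled in more tightly.
Higher positive charge → smaller ion, so Pb²⁺ > Pb⁴⁺.

Pb⁴⁺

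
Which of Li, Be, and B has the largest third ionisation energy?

IE_3 is the cost of taking one more electron from the +2 cation: Li²⁺ is already 1 electron into the core; Be²⁺ is the bare [He] core; B²⁺ still has 1 valence electron.
Pulling an electron out of a noble-gas core costs far more than removing a remaining valence electron, so Li and Be sit at the high end of IE_3.
Approximate IE_3 values (kJ/mol): Li 11815, Be 14849, B 3660.
Hence IE_3: B < Li < Be.

Be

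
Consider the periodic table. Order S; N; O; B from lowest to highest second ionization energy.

S, B, N, O

The second ionization energy removes an electron from the +1 ion. For each element: S⁺ still has 5 valence electrons; N⁺ still has 4 valence electrons; O⁺ still has 5 valence electrons; B⁺ still has 2 valence electrons.
All are still removing valence electrons, so compare the +1 ions as you would atoms: IE_2 generally rises across a period (higher Z_eff) and falls down a group (larger shell), subject to the usual subshell exceptions.
Valence configurations: S⁺ [Ne]3s²3p³, N⁺ [He]2s²2p², O⁺ [He]2s²2p³, B⁺ [He]2s².
Tabulated IE_2 (kJ/mol): S 2252, N 2856, O 3388, B 2427.
Overall IE_2 order: S < B < N < O.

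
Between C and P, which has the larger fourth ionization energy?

IE_4 is the cost of taking one more electron from the +3 cation: C³⁺ still has 1 valence electron; P³⁺ still has 2 valence electrons.
All are still removing valence electrons, so compare the +3 ions as you would atoms: IE_4 generally rises across a period (higher Z_eff) and falls down a group (larger shell), subject to the usual subshell exceptions.
Valence configurations: C³⁺ [He]2s¹, P³⁺ [Ne]3s².
Tabulated IE_4 (kJ/mol): C 6223, P 4964.
So the fourth ionization energies run P < C.

C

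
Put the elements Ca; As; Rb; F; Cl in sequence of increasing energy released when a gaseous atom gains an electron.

Ca < Rb < As < F < Cl

F is in period 2, group 17; Cl is in period 3, group 17; Ca is in period 4, group 2; As is in period 4, group 15; Rb is in period 5, group 1.
Adding an electron releases more energy for atoms nearer the top right (short of the noble gases).
Here both period and group differ, so the two effects have to be weighed against each other.
Rb > Ca: this pair runs against the simple trend — see the exception note.
As > Rb: relative to Rb, both the across-period and down-group shifts push As's electron affinity up.
F > As: relative to As, both the across-period and down-group shifts push F's electron affinity up.
Cl > F: this pair runs against the simple trend — see the exception note.
Note the exception: Rb has a higher electron affinity than Ca, contrary to the simple trend — adding an electron to Ca (ns²) has to open a new, higher-energy np subshell, which is unfavourable.
Note the exception: Cl has a higher electron affinity than F, contrary to the simple trend — F's small 2p subshell makes the incoming electron feel strong e⁻–e⁻ repulsion, so Cl actually releases more energy on gaining an electron.
For reference (kJ/mol): F 328, Cl 349, Ca 2, As 78, Rb 47.
So from lowest to highest: Ca < Rb < As < F < Cl.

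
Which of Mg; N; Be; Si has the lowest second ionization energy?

Consider each +1 ion: Mg⁺ still has 1 valence electron; N⁺ still has 4 valence electrons; Be⁺ still has 1 valence electron; Si⁺ still has 3 valence electrons.
All are still removing valence electrons, so compare the +1 ions as you would atoms: IE_2 generally rises across a period (higher Z_eff) and falls down a group (larger shell), subject to the usual subshell exceptions.
Valence configurations: Mg⁺ [Ne]3s¹, N⁺ [He]2s²2p², Be⁺ [He]2s¹, Si⁺ [Ne]3s²3p¹.
Tabulated IE_2 (kJ/mol): Mg 1451, N 2856, Be 1757, Si 1577.
Putting it together, IE_2: Mg < Si < Be < N.

Mg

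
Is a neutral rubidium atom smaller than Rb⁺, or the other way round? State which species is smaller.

Rb⁺

Forming Rb⁺ removes 1 electron from Rb. Fewer electrons for the same nuclear charge means less shielding and a higher Z_eff on the remaining electrons, and for main-group metals the entire outer shell is lost.
A cation is smaller than its parent atom: Rb⁺ < Rb.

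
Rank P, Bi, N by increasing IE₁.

N is in period 2, group 15; P is in period 3, group 15; Bi is in period 6, group 15.
Removing the outermost electron gets harder across a period and easier down a group.
All are in group 15, so first ionization energy increases up the group.
So from lowest to highest: Bi < P < N.

Bi < P < N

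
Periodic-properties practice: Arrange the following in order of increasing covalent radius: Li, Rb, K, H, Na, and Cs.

H < Li < Na < K < Rb < Cs

H is in period 1, group 1; Li is in period 2, group 1; Na is in period 3, group 1; K is in period 4, group 1; Rb is in period 5, group 1; Cs is in period 6, group 1.
Across a period the added protons contract the valence shell; down a group each new principal shell makes the atom larger.
All are in group 1, so atomic radius increases down the group.
So from smallest to largest: H < Li < Na < K < Rb < Cs.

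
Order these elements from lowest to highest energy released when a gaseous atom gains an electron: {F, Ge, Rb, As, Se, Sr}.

Sr, Rb, As, Ge, Se, F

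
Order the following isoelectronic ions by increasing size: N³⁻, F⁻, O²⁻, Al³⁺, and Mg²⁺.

Al³⁺ < Mg²⁺ < F⁻ < O²⁻ < N³⁻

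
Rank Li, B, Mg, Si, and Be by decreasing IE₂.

Li, B, Be, Si, Mg

The second ionization energy removes an electron from the +1 ion. For each element: Li⁺ is the bare [He] core; B⁺ still has 2 valence electrons; Mg⁺ still has 1 valence electron; Si⁺ still has 3 valence electrons; Be⁺ still has 1 valence electron.
Breaking into a closed-shell core is much more expensive than removing a leftover valence electron — Li has the largest IE_2 here.
Valence configurations: B⁺ [He]2s², Mg⁺ [Ne]3s¹, Si⁺ [Ne]3s²3p¹, Be⁺ [He]2s¹.
The numbers (kJ/mol): Li 7298, B 2427, Mg 1451, Si 1577, Be 1757.
So the second ionization energies run Mg < Si < Be < B < Li.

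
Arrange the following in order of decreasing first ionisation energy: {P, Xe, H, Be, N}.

N > H > Xe > P > Be

Removing the outermost electron gets harder across a period and easier down a group.
These span different periods and groups, so the two trends combine.
P > Be: period and group pull opposite ways; the across-period shift dominates (1012 vs 900 kJ/mol).
Xe > P: period and group pull opposite ways; the across-period shift dominates (1170 vs 1012 kJ/mol).
H > Xe: period and group pull opposite ways; the down-group shift dominates (1312 vs 1170 kJ/mol).
N > H: period and group pull opposite ways; the across-period shift dominates (1402 vs 1312 kJ/mol).
Tabulated first ionization energy (kJ/mol): H 1312, Be 900, N 1402, P 1012, Xe 1170.
So from highest to lowest: N > H > Xe > P > Be.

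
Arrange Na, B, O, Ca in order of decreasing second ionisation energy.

The second ionization energy removes an electron from the +1 ion. For each element: Na⁺ is the bare [Ne] core; B⁺ still has 2 valence electrons; O⁺ still has 5 valence electrons; Ca⁺ still has 1 valence electron.
Pulling an electron out of a noble-gas core costs far more than removing a remaining valence electron, so Na sits at the high end of IE_2.
Valence configurations: B⁺ [He]2s², O⁺ [He]2s²2p³, Ca⁺ [Ar]4s¹.
Approximate IE_2 values (kJ/mol): Na 4562, B 2427, O 3388, Ca 1145.
Hence IE_2: Ca < B < O < Na.

Na > O > B > Ca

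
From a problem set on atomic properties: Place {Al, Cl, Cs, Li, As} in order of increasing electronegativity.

Cs < Li < Al < As < Cl

Li is in period 2, group 1; Al is in period 3, group 13; Cl is in period 3, group 17; As is in period 4, group 15; Cs is in period 6, group 1.
Electronegativity increases across a period and decreases down a group, tracking effective nuclear charge and atomic size.
Neither a single period nor a single group — weigh both effects.
Li > Cs: they share group 1; the group trend gives Li the larger value.
Al > Li: the two effects oppose for this pair; the across-period effect wins (1.61 vs 0.98).
As > Al: the two effects oppose for this pair; the across-period effect wins (2.18 vs 1.61).
Cl > As: both effects reinforce here, so Cl is clearly the higher of the two.
Approximate values (Pauling): Li 0.98, Al 1.61, Cl 3.16, As 2.18, Cs 0.79.
So from lowest to highest: Cs < Li < Al < As < Cl.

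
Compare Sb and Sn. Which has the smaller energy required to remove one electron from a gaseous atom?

Sn

Across a period the outer electron is held more tightly (higher IE₁); down a group it sits in a higher shell, more shielded, and comes off more easily.
All lie in period 5, so first ionization energy increases left to right.
So Sn has the smaller energy required to remove one electron from a gaseous atom (Sn < Sb).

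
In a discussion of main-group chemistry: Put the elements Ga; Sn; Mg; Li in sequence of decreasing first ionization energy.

Removing the outermost electron gets harder across a period and easier down a group.
These sit on a diagonal, where the across-period and down-group effects partly cancel.
Ga > Li: period and group pull opposite ways; the across-period shift dominates (579 vs 520 kJ/mol).
Sn > Ga: period and group pull opposite ways; the across-period shift dominates (709 vs 579 kJ/mol).
Mg > Sn: the two effects oppose for this pair; the down-group effect wins (738 vs 709 kJ/mol).
Tabulated first ionization energy (kJ/mol): Li 520, Mg 738, Ga 579, Sn 709.
So from highest to lowest: Mg > Sn > Ga > Li.

Mg, Sn, Ga, Li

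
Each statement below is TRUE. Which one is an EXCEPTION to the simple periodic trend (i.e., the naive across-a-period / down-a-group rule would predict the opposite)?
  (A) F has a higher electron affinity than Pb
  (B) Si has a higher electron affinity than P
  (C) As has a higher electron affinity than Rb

The general trend: electron affinity increases across a period and decreases down a group.
(A) F (period 2, group 17) vs Pb (period 6, group 14): the stated order agrees with the simple trend.
(B) Si (period 3, group 14) vs P (period 3, group 15): the stated order contradicts the simple trend.
(C) As (period 4, group 15) vs Rb (period 5, group 1): the stated order agrees with the simple trend.
The exception is (B): adding an electron to P's half-filled 3p³ is unfavourable, so Si (3p²) has the more exothermic EA.

(B)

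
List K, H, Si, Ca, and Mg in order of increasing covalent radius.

H is in period 1, group 1; Mg is in period 3, group 2; Si is in period 3, group 14; K is in period 4, group 1; Ca is in period 4, group 2.
Moving right in a period, electrons are added to the same shell under a stronger nuclear pull, so atoms get smaller; moving down, a new shell is opened and atoms get larger.
Neither a single period nor a single group — weigh both effects.
Si > H: period and group pull opposite ways; the down-group shift dominates (116 vs 32 pm).
Mg > Si: Mg lies to the left of Si in period 3, so the across-period effect alone puts Mg larger.
Ca > Mg: they share group 2; the group trend gives Ca the larger value.
K > Ca: K lies to the left of Ca in period 4, so the across-period effect alone puts K larger.
For reference (pm): H 32, Mg 139, Si 116, K 196, Ca 171.
So from smallest to largest: H < Si < Mg < Ca < K.

H, Si, Mg, Ca, K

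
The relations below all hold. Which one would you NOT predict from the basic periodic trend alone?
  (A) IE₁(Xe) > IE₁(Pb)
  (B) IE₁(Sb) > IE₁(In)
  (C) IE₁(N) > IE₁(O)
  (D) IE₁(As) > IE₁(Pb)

The general trend: IE₁ increases across a period and decreases down a group.
(A) Xe (period 5, group 18) vs Pb (period 6, group 14): the stated order agrees with the simple trend.
(B) Sb (period 5, group 15) vs In (period 5, group 13): the stated order agrees with the simple trend.
(C) N (period 2, group 15) vs O (period 2, group 16): the stated order contradicts the simple trend.
(D) As (period 4, group 15) vs Pb (period 6, group 14): the stated order agrees with the simple trend.
The exception is (C): pairing an electron in O's 2p⁴ costs repulsion energy, so O ionizes more easily than half-filled N (2p³).

(C)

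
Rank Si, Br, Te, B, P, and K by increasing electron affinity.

Electron affinity generally becomes more exothermic across a period toward the halogens and less exothermic down a group.
These span different periods and groups, so the two trends combine.
K > B: this pair runs against the simple trend — see the exception note.
P > K: both effects reinforce here, so P is clearly the higher of the two.
Si > P: this pair runs against the simple trend — see the exception note.
Te > Si: period and group pull opposite ways; the across-period shift dominates (190 vs 134 kJ/mol).
Br > Te: both effects reinforce here, so Br is clearly the higher of the two.
Note the exception: K has a higher electron affinity than B, contrary to the simple trend — B's ns²np¹ configuration gives only a small electron affinity — the sparsely filled np subshell binds an added electron weakly.
Note the exception: Si has a higher electron affinity than P, contrary to the simple trend — adding an electron to P's half-filled 3p³ is unfavourable, so Si (3p²) has the more exothermic EA.
Approximate values (kJ/mol): B 27, Si 134, P 72, K 48, Br 325, Te 190.
So from lowest to highest: B < K < P < Si < Te < Br.

B < K < P < Si < Te < Br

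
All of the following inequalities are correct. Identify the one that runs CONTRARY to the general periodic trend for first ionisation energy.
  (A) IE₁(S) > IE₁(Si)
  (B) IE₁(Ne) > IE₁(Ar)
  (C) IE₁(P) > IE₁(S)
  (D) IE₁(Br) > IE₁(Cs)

The general trend: first ionisation energy increases across a period and decreases down a group.
(A) S (period 3, group 16) vs Si (period 3, group 14): the stated order agrees with the simple trend.
(B) Ne (period 2, group 18) vs Ar (period 3, group 18): the stated order agrees with the simple trend.
(C) P (period 3, group 15) vs S (period 3, group 16): the stated order contradicts the simple trend.
(D) Br (period 4, group 17) vs Cs (period 6, group 1): the stated order agrees with the simple trend.
The exception is (C): S (3p⁴) ionizes more easily than half-filled P (3p³) because the paired 3p electron in S is pushed out by e⁻–e⁻ repulsion.

(C)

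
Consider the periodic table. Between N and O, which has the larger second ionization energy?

O

After 1 electron has been removed, what remains? N⁺ still has 4 valence electrons; O⁺ still has 5 valence electrons.
All are still removing valence electrons, so compare the +1 ions as you would atoms: IE_2 generally rises across a period (higher Z_eff) and falls down a group (larger shell), subject to the usual subshell exceptions.
Valence configurations: N⁺ [He]2s²2p², O⁺ [He]2s²2p³.
The numbers (kJ/mol): N 2856, O 3388.
So the second ionization energies run N < O.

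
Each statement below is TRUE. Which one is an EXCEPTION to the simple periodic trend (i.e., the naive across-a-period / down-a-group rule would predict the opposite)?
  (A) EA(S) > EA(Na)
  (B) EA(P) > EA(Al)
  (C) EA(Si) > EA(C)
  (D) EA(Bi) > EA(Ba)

(C)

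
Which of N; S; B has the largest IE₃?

IE_3 is the cost of taking one more electron from the +2 cation: N²⁺ still has 3 valence electrons; S²⁺ still has 4 valence electrons; B²⁺ still has 1 valence electron.
All are still removing valence electrons, so compare the +2 ions as you would atoms: IE_3 generally rises across a period (higher Z_eff) and falls down a group (larger shell), subject to the usual subshell exceptions.
Valence configurations: N²⁺ [He]2s²2p¹, S²⁺ [Ne]3s²3p², B²⁺ [He]2s¹.
Tabulated IE_3 (kJ/mol): N 4578, S 3357, B 3660.
So the third ionization energies run S < B < N.

N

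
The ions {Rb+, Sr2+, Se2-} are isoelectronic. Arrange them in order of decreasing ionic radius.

Se2- > Rb+ > Sr2+

All of these have 36 electrons, so size is governed by nuclear charge alone: the more protons, the stronger the pull on the same electron cloud, and the smaller the ion.
Nuclear charges: Sr2+ (Z=38), Rb+ (Z=37), Se2- (Z=34).
Largest to smallest: Se2- > Rb+ > Sr2+.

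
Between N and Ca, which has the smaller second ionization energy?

Ca

After 1 electron has been removed, what remains? N⁺ still has 4 valence electrons; Ca⁺ still has 1 valence electron.
All are still removing valence electrons, so compare the +1 ions as you would atoms: IE_2 generally rises across a period (higher Z_eff) and falls down a group (larger shell), subject to the usual subshell exceptions.
Valence configurations: N⁺ [He]2s²2p², Ca⁺ [Ar]4s¹.
Tabulated IE_2 (kJ/mol): N 2856, Ca 1145.
Overall IE_2 order: Ca < N.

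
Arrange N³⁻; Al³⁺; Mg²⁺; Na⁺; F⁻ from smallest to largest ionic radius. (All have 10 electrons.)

All of these have 10 electrons, so size is governed by nuclear charge alone: the more protons, the stronger the pull on the same electron cloud, and the smaller the ion.
Nuclear charges: Al³⁺ (Z=13), Mg²⁺ (Z=12), Na⁺ (Z=11), F⁻ (Z=9), N³⁻ (Z=7).
Smallest to largest: Al³⁺ < Mg²⁺ < Na⁺ < F⁻ < N³⁻.

Al³⁺ < Mg²⁺ < Na⁺ < F⁻ < N³⁻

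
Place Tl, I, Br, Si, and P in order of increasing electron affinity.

Si is in period 3, group 14; P is in period 3, group 15; Br is in period 4, group 17; I is in period 5, group 17; Tl is in period 6, group 13.
Atoms with high Z_eff and room in the valence shell (especially the halogens) have the most exothermic electron affinities.
These span different periods and groups, so the two trends combine.
P > Tl: relative to Tl, both the across-period and down-group shifts push P's electron affinity up.
Si > P: this pair runs against the simple trend — see the exception note.
I > Si: the two effects oppose for this pair; the across-period effect wins (295 vs 134 kJ/mol).
Br > I: Br sits above I in group 17, so the down-group effect alone puts Br higher.
Note the exception: Si has a higher electron affinity than P, contrary to the simple trend — adding an electron to P's half-filled 3p³ is unfavourable, so Si (3p²) has the more exothermic EA.
Tabulated electron affinity (kJ/mol): Si 134, P 72, Br 325, I 295, Tl 19.
So from lowest to highest: Tl < P < Si < I < Br.

Tl < P < Si < I < Br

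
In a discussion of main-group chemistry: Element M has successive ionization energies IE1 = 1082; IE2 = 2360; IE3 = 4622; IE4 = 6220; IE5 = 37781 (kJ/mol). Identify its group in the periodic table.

Group 14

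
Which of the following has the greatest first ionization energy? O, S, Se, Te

O

O is in period 2, group 16; S is in period 3, group 16; Se is in period 4, group 16; Te is in period 5, group 16.
Across a period the outer electron is held more tightly (higher IE₁); down a group it sits in a higher shell, more shielded, and comes off more easily.
All are in group 16, so first ionization energy increases up the group.
The greatest first ionization energy among these belongs to O.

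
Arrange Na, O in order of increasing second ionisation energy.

O, Na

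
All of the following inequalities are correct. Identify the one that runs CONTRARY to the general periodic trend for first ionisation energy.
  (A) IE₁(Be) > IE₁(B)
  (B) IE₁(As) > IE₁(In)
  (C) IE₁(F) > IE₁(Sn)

(A)

The general trend: first ionisation energy increases across a period and decreases down a group.
(A) Be (period 2, group 2) vs B (period 2, group 13): the stated order contradicts the simple trend.
(B) As (period 4, group 15) vs In (period 5, group 13): the stated order agrees with the simple trend.
(C) F (period 2, group 17) vs Sn (period 5, group 14): the stated order agrees with the simple trend.
The exception is (A): removing B's lone 2p electron is easier than breaking Be's filled 2s².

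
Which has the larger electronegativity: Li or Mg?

Mg

Li is in period 2, group 1; Mg is in period 3, group 2.
EN rises left→right (higher Z_eff, smaller atoms) and falls top→bottom (larger, more shielded atoms).
These sit on a diagonal, where the across-period and down-group effects partly cancel.
Mg > Li: the two effects oppose for this pair; the across-period effect wins (1.31 vs 0.98).
Approximate values (Pauling): Li 0.98, Mg 1.31.
So Mg has the larger electronegativity (Mg > Li).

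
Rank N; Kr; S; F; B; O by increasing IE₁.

B < S < O < Kr < N < F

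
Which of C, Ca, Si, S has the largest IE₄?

Ca

IE_4 is the cost of taking one more electron from the +3 cation: C³⁺ still has 1 valence electron; Ca³⁺ is already 1 electron into the core; Si³⁺ still has 1 valence electron; S³⁺ still has 3 valence electrons.
Breaking into a closed-shell core is much more expensive than removing a leftover valence electron — Ca has the largest IE_4 here.
Valence configurations: C³⁺ [He]2s¹, Si³⁺ [Ne]3s¹, S³⁺ [Ne]3s²3p¹.
Approximate IE_4 values (kJ/mol): C 6223, Ca 6491, Si 4356, S 4556.
Putting it together, IE_4: Si < S < C < Ca.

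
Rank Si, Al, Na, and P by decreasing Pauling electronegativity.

P > Si > Al > Na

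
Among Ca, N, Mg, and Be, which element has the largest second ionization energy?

N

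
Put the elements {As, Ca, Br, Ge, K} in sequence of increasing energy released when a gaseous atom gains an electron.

K is in period 4, group 1; Ca is in period 4, group 2; Ge is in period 4, group 14; As is in period 4, group 15; Br is in period 4, group 17.
EA tends to increase across a period and decrease down a group, though the pattern is less regular than for IE or radius.
All lie in period 4; the across-period trend (electron affinity increases left to right) applies, with the exception below.
Note the exception: K has a higher electron affinity than Ca, contrary to the simple trend — adding an electron to Ca (ns²) has to open a new, higher-energy np subshell, which is unfavourable.
Note the exception: Ge has a higher electron affinity than As, contrary to the simple trend — adding an electron to As's half-filled 4p³ is unfavourable, so Ge (4p²) has the more exothermic EA.
Tabulated electron affinity (kJ/mol): K 48, Ca 2, Ge 119, As 78, Br 325.
So from lowest to highest: Ca < K < As < Ge < Br.

Ca < K < As < Ge < Br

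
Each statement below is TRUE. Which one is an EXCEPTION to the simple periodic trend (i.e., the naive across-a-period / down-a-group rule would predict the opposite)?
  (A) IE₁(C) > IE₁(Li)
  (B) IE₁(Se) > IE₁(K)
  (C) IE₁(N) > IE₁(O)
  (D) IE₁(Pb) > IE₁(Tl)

(C)

The general trend: IE₁ increases across a period and decreases down a group.
(A) C (period 2, group 14) vs Li (period 2, group 1): the stated order agrees with the simple trend.
(B) Se (period 4, group 16) vs K (period 4, group 1): the stated order agrees with the simple trend.
(C) N (period 2, group 15) vs O (period 2, group 16): the stated order contradicts the simple trend.
(D) Pb (period 6, group 14) vs Tl (period 6, group 13): the stated order agrees with the simple trend.
The exception is (C): pairing an electron in O's 2p⁴ costs repulsion energy, so O ionizes more easily than half-filled N (2p³).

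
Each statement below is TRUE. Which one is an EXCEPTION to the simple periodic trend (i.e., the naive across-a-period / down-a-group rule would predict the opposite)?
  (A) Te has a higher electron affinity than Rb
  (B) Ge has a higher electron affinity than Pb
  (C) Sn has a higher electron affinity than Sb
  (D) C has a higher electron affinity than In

(C)

The general trend: electron affinity increases across a period and decreases down a group.
(A) Te (period 5, group 16) vs Rb (period 5, group 1): the stated order agrees with the simple trend.
(B) Ge (period 4, group 14) vs Pb (period 6, group 14): the stated order agrees with the simple trend.
(C) Sn (period 5, group 14) vs Sb (period 5, group 15): the stated order contradicts the simple trend.
(D) C (period 2, group 14) vs In (period 5, group 13): the stated order agrees with the simple trend.
The exception is (C): adding an electron to Sb's half-filled 5p³ is unfavourable, so Sn has the more exothermic EA.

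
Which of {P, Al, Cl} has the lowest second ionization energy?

IE_2 is the cost of taking one more electron from the +1 cation: P⁺ still has 4 valence electrons; Al⁺ still has 2 valence electrons; Cl⁺ still has 6 valence electrons.
All are still removing valence electrons, so compare the +1 ions as you would atoms: IE_2 generally rises across a period (higher Z_eff) and falls down a group (larger shell), subject to the usual subshell exceptions.
Valence configurations: P⁺ [Ne]3s²3p², Al⁺ [Ne]3s², Cl⁺ [Ne]3s²3p⁴.
The numbers (kJ/mol): P 1907, Al 1817, Cl 2298.
Overall IE_2 order: Al < P < Cl.

Al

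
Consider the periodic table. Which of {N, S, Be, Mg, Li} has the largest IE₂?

Consider each +1 ion: N⁺ still has 4 valence electrons; S⁺ still has 5 valence electrons; Be⁺ still has 1 valence electron; Mg⁺ still has 1 valence electron; Li⁺ is the bare [He] core.
Breaking into a closed-shell core is much more expensive than removing a leftover valence electron — Li has the largest IE_2 here.
Valence configurations: N⁺ [He]2s²2p², S⁺ [Ne]3s²3p³, Be⁺ [He]2s¹, Mg⁺ [Ne]3s¹.
The numbers (kJ/mol): N 2856, S 2252, Be 1757, Mg 1451, Li 7298.
Hence IE_2: Mg < Be < S < N < Li.

Li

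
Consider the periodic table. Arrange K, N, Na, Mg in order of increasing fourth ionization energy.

K, N, Na, Mg

After 3 electrons have been removed, what remains? K³⁺ is already 2 electrons into the core; N³⁺ still has 2 valence electrons; Na³⁺ is already 2 electrons into the core; Mg³⁺ is already 1 electron into the core.
Usually core removal costs more than valence removal, but here the competition is close: a tightly held n=2 valence electron can cost more to remove than an n=3 core electron, so the actual values have to decide it.
The numbers (kJ/mol): K 5877, N 7475, Na 9543, Mg 10543.
Overall IE_4 order: K < N < Na < Mg.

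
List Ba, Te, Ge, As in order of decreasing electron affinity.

Ge is in period 4, group 14; As is in period 4, group 15; Te is in period 5, group 16; Ba is in period 6, group 2.
EA tends to increase across a period and decrease down a group, though the pattern is less regular than for IE or radius.
Neither a single period nor a single group — weigh both effects.
As > Ba: relative to Ba, both the across-period and down-group shifts push As's electron affinity up.
Ge > As: this pair runs against the simple trend — see the exception note.
Te > Ge: the two effects oppose for this pair; the across-period effect wins (190 vs 119 kJ/mol).
Note the exception: Ge has a higher electron affinity than As, contrary to the simple trend — adding an electron to As's half-filled 4p³ is unfavourable, so Ge (4p²) has the more exothermic EA.
Approximate values (kJ/mol): Ge 119, As 78, Te 190, Ba 14.
So from highest to lowest: Te > Ge > As > Ba.

Te > Ge > As > Ba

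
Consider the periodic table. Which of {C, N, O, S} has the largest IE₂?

O

The second ionization energy removes an electron from the +1 ion. For each element: C⁺ still has 3 valence electrons; N⁺ still has 4 valence electrons; O⁺ still has 5 valence electrons; S⁺ still has 5 valence electrons.
All are still removing valence electrons, so compare the +1 ions as you would atoms: IE_2 generally rises across a period (higher Z_eff) and falls down a group (larger shell), subject to the usual subshell exceptions.
Valence configurations: C⁺ [He]2s²2p¹, N⁺ [He]2s²2p², O⁺ [He]2s²2p³, S⁺ [Ne]3s²3p³.
The numbers (kJ/mol): C 2353, N 2856, O 3388, S 2252.
Overall IE_2 order: S < C < N < O.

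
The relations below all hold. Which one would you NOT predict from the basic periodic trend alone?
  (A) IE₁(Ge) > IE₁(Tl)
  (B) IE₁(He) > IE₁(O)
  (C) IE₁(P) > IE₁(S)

The general trend: first ionization energy increases across a period and decreases down a group.
(A) Ge (period 4, group 14) vs Tl (period 6, group 13): the stated order agrees with the simple trend.
(B) He (period 1, group 18) vs O (period 2, group 16): the stated order agrees with the simple trend.
(C) P (period 3, group 15) vs S (period 3, group 16): the stated order contradicts the simple trend.
The exception is (C): S (3p⁴) ionizes more easily than half-filled P (3p³) because the paired 3p electron in S is pushed out by e⁻–e⁻ repulsion.

(C)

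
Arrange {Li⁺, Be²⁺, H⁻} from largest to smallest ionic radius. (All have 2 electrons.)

All of these have 2 electrons, so size is governed by nuclear charge alone: the more protons, the stronger the pull on the same electron cloud, and the smaller the ion.
Nuclear charges: Be²⁺ (Z=4), Li⁺ (Z=3), H⁻ (Z=1).
Largest to smallest: H⁻ > Li⁺ > Be²⁺.

H⁻, Li⁺, Be²⁺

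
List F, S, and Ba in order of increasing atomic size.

F < S < Ba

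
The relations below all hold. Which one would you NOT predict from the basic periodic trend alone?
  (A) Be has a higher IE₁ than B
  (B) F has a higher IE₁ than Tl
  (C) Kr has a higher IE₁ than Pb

The general trend: IE₁ increases across a period and decreases down a group.
(A) Be (period 2, group 2) vs B (period 2, group 13): the stated order contradicts the simple trend.
(B) F (period 2, group 17) vs Tl (period 6, group 13): the stated order agrees with the simple trend.
(C) Kr (period 4, group 18) vs Pb (period 6, group 14): the stated order agrees with the simple trend.
The exception is (A): removing B's lone 2p electron is easier than breaking Be's filled 2s².

(A)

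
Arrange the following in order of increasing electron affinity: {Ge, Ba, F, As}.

F is in period 2, group 17; Ge is in period 4, group 14; As is in period 4, group 15; Ba is in period 6, group 2.
Electron affinity generally becomes more exothermic across a period toward the halogens and less exothermic down a group.
These span different periods and groups, so the two trends combine.
As > Ba: both effects reinforce here, so As is clearly the higher of the two.
Ge > As: this pair runs against the simple trend — see the exception note.
F > Ge: both effects reinforce here, so F is clearly the higher of the two.
Note the exception: Ge has a higher electron affinity than As, contrary to the simple trend — adding an electron to As's half-filled 4p³ is unfavourable, so Ge (4p²) has the more exothermic EA.
Approximate values (kJ/mol): F 328, Ge 119, As 78, Ba 14.
So from lowest to highest: Ba < As < Ge < F.

Ba, As, Ge, F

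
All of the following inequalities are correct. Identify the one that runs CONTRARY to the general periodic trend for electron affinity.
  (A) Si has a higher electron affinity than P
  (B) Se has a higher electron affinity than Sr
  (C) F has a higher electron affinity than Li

(A)

The general trend: electron affinity increases across a period and decreases down a group.
(A) Si (period 3, group 14) vs P (period 3, group 15): the stated order contradicts the simple trend.
(B) Se (period 4, group 16) vs Sr (period 5, group 2): the stated order agrees with the simple trend.
(C) F (period 2, group 17) vs Li (period 2, group 1): the stated order agrees with the simple trend.
The exception is (A): adding an electron to P's half-filled 3p³ is unfavourable, so Si (3p²) has the more exothermic EA.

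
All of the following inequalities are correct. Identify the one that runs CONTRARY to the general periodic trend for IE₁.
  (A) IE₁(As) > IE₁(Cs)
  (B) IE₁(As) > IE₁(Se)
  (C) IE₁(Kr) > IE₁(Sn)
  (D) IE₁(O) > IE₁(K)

(B)

The general trend: IE₁ increases across a period and decreases down a group.
(A) As (period 4, group 15) vs Cs (period 6, group 1): the stated order agrees with the simple trend.
(B) As (period 4, group 15) vs Se (period 4, group 16): the stated order contradicts the simple trend.
(C) Kr (period 4, group 18) vs Sn (period 5, group 14): the stated order agrees with the simple trend.
(D) O (period 2, group 16) vs K (period 4, group 1): the stated order agrees with the simple trend.
The exception is (B): Se (4p⁴) ionizes more easily than half-filled As (4p³).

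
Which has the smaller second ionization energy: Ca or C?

Consider each +1 ion: Ca⁺ still has 1 valence electron; C⁺ still has 3 valence electrons.
All are still removing valence electrons, so compare the +1 ions as you would atoms: IE_2 generally rises across a period (higher Z_eff) and falls down a group (larger shell), subject to the usual subshell exceptions.
Valence configurations: Ca⁺ [Ar]4s¹, C⁺ [He]2s²2p¹.
Approximate IE_2 values (kJ/mol): Ca 1145, C 2353.
So the second ionization energies run Ca < C.

Ca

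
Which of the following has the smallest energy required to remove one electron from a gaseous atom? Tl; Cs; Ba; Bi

Cs

Cs is in period 6, group 1; Ba is in period 6, group 2; Tl is in period 6, group 13; Bi is in period 6, group 15.
IE₁ increases left→right with effective nuclear charge and decreases top→bottom as the valence shell moves farther out.
All lie in period 6, so first ionization energy increases left to right.
The smallest energy required to remove one electron from a gaseous atom among these belongs to Cs.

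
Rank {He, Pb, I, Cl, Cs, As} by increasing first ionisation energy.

Cs < Pb < As < I < Cl < He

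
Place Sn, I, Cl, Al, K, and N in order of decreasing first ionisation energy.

First ionization energy rises across a period (greater Z_eff holds electrons more tightly) and falls down a group (valence electrons are farther from the nucleus).
Neither a single period nor a single group — weigh both effects.
Al > K: relative to K, both the across-period and down-group shifts push Al's first ionization energy up.
Sn > Al: period and group pull opposite ways; the across-period shift dominates (709 vs 578 kJ/mol).
I > Sn: I lies to the right of Sn in period 5, so the across-period effect alone puts I higher.
Cl > I: they share group 17; the group trend gives Cl the larger value.
N > Cl: period and group pull opposite ways; the down-group shift dominates (1402 vs 1251 kJ/mol).
Tabulated first ionization energy (kJ/mol): N 1402, Al 578, Cl 1251, K 419, Sn 709, I 1008.
So from highest to lowest: N > Cl > I > Sn > Al > K.

N > Cl > I > Sn > Al > K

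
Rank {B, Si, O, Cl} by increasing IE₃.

Consider each +2 ion: B²⁺ still has 1 valence electron; Si²⁺ still has 2 valence electrons; O²⁺ still has 4 valence electrons; Cl²⁺ still has 5 valence electrons.
All are still removing valence electrons, so compare the +2 ions as you would atoms: IE_3 generally rises across a period (higher Z_eff) and falls down a group (larger shell), subject to the usual subshell exceptions.
Valence configurations: B²⁺ [He]2s¹, Si²⁺ [Ne]3s², O²⁺ [He]2s²2p², Cl²⁺ [Ne]3s²3p³.
Tabulated IE_3 (kJ/mol): B 3660, Si 3232, O 5300, Cl 3822.
So the third ionization energies run Si < B < Cl < O.

Si < B < Cl < O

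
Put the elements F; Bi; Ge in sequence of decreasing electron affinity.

F > Ge > Bi

F is in period 2, group 17; Ge is in period 4, group 14; Bi is in period 6, group 15.
Atoms with high Z_eff and room in the valence shell (especially the halogens) have the most exothermic electron affinities.
These span different periods and groups, so the two trends combine.
Ge > Bi: period and group pull opposite ways; the down-group shift dominates (119 vs 91 kJ/mol).
F > Ge: relative to Ge, both the across-period and down-group shifts push F's electron affinity up.
For reference (kJ/mol): F 328, Ge 119, Bi 91.
So from highest to lowest: F > Ge > Bi.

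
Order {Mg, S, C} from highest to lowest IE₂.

C, S, Mg

The second ionization energy removes an electron from the +1 ion. For each element: Mg⁺ still has 1 valence electron; S⁺ still has 5 valence electrons; C⁺ still has 3 valence electrons.
All are still removing valence electrons, so compare the +1 ions as you would atoms: IE_2 generally rises across a period (higher Z_eff) and falls down a group (larger shell), subject to the usual subshell exceptions.
Valence configurations: Mg⁺ [Ne]3s¹, S⁺ [Ne]3s²3p³, C⁺ [He]2s²2p¹.
Tabulated IE_2 (kJ/mol): Mg 1451, S 2252, C 2353.
Overall IE_2 order: Mg < S < C.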